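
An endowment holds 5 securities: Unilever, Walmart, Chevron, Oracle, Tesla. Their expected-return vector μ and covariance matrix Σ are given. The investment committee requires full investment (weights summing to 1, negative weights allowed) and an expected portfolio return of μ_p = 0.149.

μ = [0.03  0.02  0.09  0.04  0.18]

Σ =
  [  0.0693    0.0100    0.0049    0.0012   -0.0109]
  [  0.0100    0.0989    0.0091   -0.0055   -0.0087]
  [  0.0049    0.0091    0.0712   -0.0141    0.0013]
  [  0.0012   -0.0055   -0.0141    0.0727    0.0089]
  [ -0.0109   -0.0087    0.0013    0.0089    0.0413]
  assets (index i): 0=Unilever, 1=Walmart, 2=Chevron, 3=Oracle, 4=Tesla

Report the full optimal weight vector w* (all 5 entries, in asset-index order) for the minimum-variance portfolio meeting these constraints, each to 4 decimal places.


x=Σ⁻¹μ = [1.0206  0.4175  1.0974  0.2103  4.6358]
y=Σ⁻¹𝟙 = [16.0066  10.3763  13.8166  13.6193  27.2536]
a=μᵀx=0.980593  b=𝟙ᵀx=7.381634  c=𝟙ᵀy=81.072342  D=ac−b²=25.010470
λ₁=(c·0.149−b)/D = (81.072342·0.149−7.381634)/25.010470 = 0.187847
λ₂=(a−b·0.149)/D = (0.980593−7.381634·0.149)/25.010470 = -0.004769
w* = 0.187847·x + -0.004769·y:
  w_0 = 0.187847·1.0206 + -0.004769·16.0066 = 0.1154  (Unilever)
  w_1 = 0.187847·0.4175 + -0.004769·10.3763 = 0.0290  (Walmart)
  w_2 = 0.187847·1.0974 + -0.004769·13.8166 = 0.1403  (Chevron)
  w_3 = 0.187847·0.2103 + -0.004769·13.6193 = -0.0254  (Oracle)
  w_4 = 0.187847·4.6358 + -0.004769·27.2536 = 0.7409  (Tesla)
Σw_i=1.0000  μᵀw=0.1490
σ²=wᵀΣw=λ₁·μ_p+λ₂ = 0.187847·0.149 + -0.004769 = 0.023220 ≈ 0.0232

0.1154  0.0290  0.1403  -0.0254  0.7409


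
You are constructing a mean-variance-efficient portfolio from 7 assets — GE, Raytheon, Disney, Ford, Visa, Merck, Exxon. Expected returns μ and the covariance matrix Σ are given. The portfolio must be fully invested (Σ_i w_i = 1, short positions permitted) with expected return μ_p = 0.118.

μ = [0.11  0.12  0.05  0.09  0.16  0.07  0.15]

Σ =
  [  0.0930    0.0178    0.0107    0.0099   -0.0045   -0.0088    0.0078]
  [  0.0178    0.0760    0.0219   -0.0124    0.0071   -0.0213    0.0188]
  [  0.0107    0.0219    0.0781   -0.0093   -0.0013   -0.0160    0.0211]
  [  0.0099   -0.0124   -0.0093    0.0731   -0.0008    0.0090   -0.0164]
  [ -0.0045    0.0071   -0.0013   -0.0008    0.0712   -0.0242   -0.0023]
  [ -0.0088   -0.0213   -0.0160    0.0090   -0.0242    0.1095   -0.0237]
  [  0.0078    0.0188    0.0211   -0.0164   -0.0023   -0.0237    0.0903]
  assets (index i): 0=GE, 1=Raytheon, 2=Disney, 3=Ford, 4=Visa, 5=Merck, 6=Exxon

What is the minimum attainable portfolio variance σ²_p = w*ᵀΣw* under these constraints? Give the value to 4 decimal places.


p=Σ⁻¹μ = [0.8790  1.3263  0.2161  1.6354  2.9349  1.9790  2.1497]
q=Σ⁻¹𝟙 = [7.2214  11.0441  11.2852  17.0156  21.0116  19.8616  14.3525]
a=μᵀp=1.344404  b=𝟙ᵀp=11.120359  c=𝟙ᵀq=101.792056  D=ac−b²=13.187226
λ₁=(c·0.118−b)/D = (101.792056·0.118−11.120359)/13.187226 = 0.067573
λ₂=(a−b·0.118)/D = (1.344404−11.120359·0.118)/13.187226 = 0.002442
w* = 0.067573·p + 0.002442·q:
  w_0 = 0.067573·0.8790 + 0.002442·7.2214 = 0.0770  (GE)
  w_1 = 0.067573·1.3263 + 0.002442·11.0441 = 0.1166  (Raytheon)
  w_2 = 0.067573·0.2161 + 0.002442·11.2852 = 0.0422  (Disney)
  w_3 = 0.067573·1.6354 + 0.002442·17.0156 = 0.1521  (Ford)
  w_4 = 0.067573·2.9349 + 0.002442·21.0116 = 0.2496  (Visa)
  w_5 = 0.067573·1.9790 + 0.002442·19.8616 = 0.1822  (Merck)
  w_6 = 0.067573·2.1497 + 0.002442·14.3525 = 0.1803  (Exxon)
Σw_i=1.0000  μᵀw=0.1180
σ²=wᵀΣw=λ₁·μ_p+λ₂ = 0.067573·0.118 + 0.002442 = 0.010415 ≈ 0.0104

0.0104


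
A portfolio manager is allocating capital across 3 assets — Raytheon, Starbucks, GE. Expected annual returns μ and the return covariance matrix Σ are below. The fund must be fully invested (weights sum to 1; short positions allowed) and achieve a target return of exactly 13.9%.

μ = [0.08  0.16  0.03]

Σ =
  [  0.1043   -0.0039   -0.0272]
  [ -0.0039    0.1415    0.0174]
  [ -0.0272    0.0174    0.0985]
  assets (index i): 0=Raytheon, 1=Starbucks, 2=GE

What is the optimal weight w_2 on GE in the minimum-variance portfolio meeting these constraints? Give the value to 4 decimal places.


-0.0557

p=Σ⁻¹μ = [0.9017  1.1117  0.3572]
q=Σ⁻¹𝟙 = [13.1300  5.8621  12.7425]
a=μᵀp=0.260723  b=𝟙ᵀp=2.370610  c=𝟙ᵀq=31.734581  D=ac−b²=2.654127
λ₁=(c·0.139−b)/D = (31.734581·0.139−2.370610)/2.654127 = 0.768801
λ₂=(a−b·0.139)/D = (0.260723−2.370610·0.139)/2.654127 = -0.025919
w* = 0.768801·p + -0.025919·q:
  w_0 = 0.768801·0.9017 + -0.025919·13.1300 = 0.3529  (Raytheon)
  w_1 = 0.768801·1.1117 + -0.025919·5.8621 = 0.7027  (Starbucks)
  w_2 = 0.768801·0.3572 + -0.025919·12.7425 = -0.0557  (GE)
Σw_i=1.0000  μᵀw=0.1390
σ²=wᵀΣw=λ₁·μ_p+λ₂ = 0.768801·0.139 + -0.025919 = 0.080944 ≈ 0.0809


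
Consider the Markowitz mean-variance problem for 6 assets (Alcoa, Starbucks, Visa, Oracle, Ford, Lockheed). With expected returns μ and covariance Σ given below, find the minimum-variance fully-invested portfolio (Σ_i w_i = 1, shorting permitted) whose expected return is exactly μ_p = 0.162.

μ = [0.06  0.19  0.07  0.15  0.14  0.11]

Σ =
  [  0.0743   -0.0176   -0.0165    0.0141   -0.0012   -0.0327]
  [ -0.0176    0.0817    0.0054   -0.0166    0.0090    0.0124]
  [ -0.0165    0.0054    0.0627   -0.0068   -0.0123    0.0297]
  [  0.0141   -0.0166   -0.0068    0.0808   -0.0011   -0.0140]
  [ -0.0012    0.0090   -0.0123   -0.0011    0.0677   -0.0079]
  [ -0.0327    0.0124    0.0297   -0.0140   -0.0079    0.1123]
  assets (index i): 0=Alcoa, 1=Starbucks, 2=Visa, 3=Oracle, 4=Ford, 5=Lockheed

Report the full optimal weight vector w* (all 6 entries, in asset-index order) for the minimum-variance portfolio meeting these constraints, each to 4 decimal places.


u=Σ⁻¹μ = [1.9201  2.6995  1.4652  2.4570  2.2026  1.3143]
v=Σ⁻¹𝟙 = [24.3791  15.3718  20.6309  15.3605  18.5661  12.0710]
a=μᵀu=1.552157  b=𝟙ᵀu=12.058695  c=𝟙ᵀv=106.379424  D=ac−b²=19.705484
λ₁=(c·0.162−b)/D = (106.379424·0.162−12.058695)/19.705484 = 0.262606
λ₂=(a−b·0.162)/D = (1.552157−12.058695·0.162)/19.705484 = -0.020367
w* = 0.262606·u + -0.020367·v:
  w_0 = 0.262606·1.9201 + -0.020367·24.3791 = 0.0077  (Alcoa)
  w_1 = 0.262606·2.6995 + -0.020367·15.3718 = 0.3958  (Starbucks)
  w_2 = 0.262606·1.4652 + -0.020367·20.6309 = -0.0354  (Visa)
  w_3 = 0.262606·2.4570 + -0.020367·15.3605 = 0.3324  (Oracle)
  w_4 = 0.262606·2.2026 + -0.020367·18.5661 = 0.2003  (Ford)
  w_5 = 0.262606·1.3143 + -0.020367·12.0710 = 0.0993  (Lockheed)
Σw_i=1.0000  μᵀw=0.1620
σ²=wᵀΣw=λ₁·μ_p+λ₂ = 0.262606·0.162 + -0.020367 = 0.022175 ≈ 0.0222

0.0077  0.3958  -0.0354  0.3324  0.2003  0.0993


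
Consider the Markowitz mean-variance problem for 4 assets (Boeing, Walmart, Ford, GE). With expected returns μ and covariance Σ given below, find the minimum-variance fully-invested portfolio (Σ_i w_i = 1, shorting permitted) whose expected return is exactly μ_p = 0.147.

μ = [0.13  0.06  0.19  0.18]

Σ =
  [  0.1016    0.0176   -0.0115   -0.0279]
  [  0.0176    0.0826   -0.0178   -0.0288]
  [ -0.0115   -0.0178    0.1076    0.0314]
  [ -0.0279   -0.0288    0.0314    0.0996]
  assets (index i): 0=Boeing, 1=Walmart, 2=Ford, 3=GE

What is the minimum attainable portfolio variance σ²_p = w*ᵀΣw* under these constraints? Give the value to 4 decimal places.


0.0212

p=Σ⁻¹μ = [1.8203  1.4563  1.5443  2.2514]
q=Σ⁻¹𝟙 = [12.1940  16.8310  8.8483  15.5332]
a=μᵀp=1.022674  b=𝟙ᵀp=7.072236  c=𝟙ᵀq=53.406524  D=ac−b²=4.600952
λ₁=(c·0.147−b)/D = (53.406524·0.147−7.072236)/4.600952 = 0.169209
λ₂=(a−b·0.147)/D = (1.022674−7.072236·0.147)/4.600952 = -0.003683
w* = 0.169209·p + -0.003683·q:
  w_0 = 0.169209·1.8203 + -0.003683·12.1940 = 0.2631  (Boeing)
  w_1 = 0.169209·1.4563 + -0.003683·16.8310 = 0.1844  (Walmart)
  w_2 = 0.169209·1.5443 + -0.003683·8.8483 = 0.2287  (Ford)
  w_3 = 0.169209·2.2514 + -0.003683·15.5332 = 0.3237  (GE)
Σw_i=1.0000  μᵀw=0.1470
σ²=wᵀΣw=λ₁·μ_p+λ₂ = 0.169209·0.147 + -0.003683 = 0.021191 ≈ 0.0212


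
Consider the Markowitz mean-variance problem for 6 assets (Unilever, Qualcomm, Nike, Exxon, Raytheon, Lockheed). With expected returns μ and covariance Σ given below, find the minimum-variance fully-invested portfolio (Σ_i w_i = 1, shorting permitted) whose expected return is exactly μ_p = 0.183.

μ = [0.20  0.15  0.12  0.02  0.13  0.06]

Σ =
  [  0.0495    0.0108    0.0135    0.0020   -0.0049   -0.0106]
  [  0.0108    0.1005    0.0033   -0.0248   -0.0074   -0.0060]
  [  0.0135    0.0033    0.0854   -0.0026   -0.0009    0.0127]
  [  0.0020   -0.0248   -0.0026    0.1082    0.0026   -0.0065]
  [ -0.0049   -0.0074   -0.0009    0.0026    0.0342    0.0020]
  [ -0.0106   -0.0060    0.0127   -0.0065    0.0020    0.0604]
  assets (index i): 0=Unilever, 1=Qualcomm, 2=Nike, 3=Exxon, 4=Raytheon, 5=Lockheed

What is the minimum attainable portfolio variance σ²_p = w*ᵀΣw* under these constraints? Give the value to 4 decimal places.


p=Σ⁻¹μ = [4.3822  1.5659  0.4596  0.4654  4.6441  1.7176]
q=Σ⁻¹𝟙 = [23.0672  14.1604  5.1036  12.6509  33.5421  21.1888]
a=μᵀp=1.882562  b=𝟙ᵀp=13.234746  c=𝟙ᵀq=109.713017  D=ac−b²=31.383037
λ₁=(c·0.183−b)/D = (109.713017·0.183−13.234746)/31.383037 = 0.218039
λ₂=(a−b·0.183)/D = (1.882562−13.234746·0.183)/31.383037 = -0.017188
w* = 0.218039·p + -0.017188·q:
  w_0 = 0.218039·4.3822 + -0.017188·23.0672 = 0.5590  (Unilever)
  w_1 = 0.218039·1.5659 + -0.017188·14.1604 = 0.0980  (Qualcomm)
  w_2 = 0.218039·0.4596 + -0.017188·5.1036 = 0.0125  (Nike)
  w_3 = 0.218039·0.4654 + -0.017188·12.6509 = -0.1160  (Exxon)
  w_4 = 0.218039·4.6441 + -0.017188·33.5421 = 0.4361  (Raytheon)
  w_5 = 0.218039·1.7176 + -0.017188·21.1888 = 0.0103  (Lockheed)
Σw_i=1.0000  μᵀw=0.1830
σ²=wᵀΣw=λ₁·μ_p+λ₂ = 0.218039·0.183 + -0.017188 = 0.022714 ≈ 0.0227

0.0227


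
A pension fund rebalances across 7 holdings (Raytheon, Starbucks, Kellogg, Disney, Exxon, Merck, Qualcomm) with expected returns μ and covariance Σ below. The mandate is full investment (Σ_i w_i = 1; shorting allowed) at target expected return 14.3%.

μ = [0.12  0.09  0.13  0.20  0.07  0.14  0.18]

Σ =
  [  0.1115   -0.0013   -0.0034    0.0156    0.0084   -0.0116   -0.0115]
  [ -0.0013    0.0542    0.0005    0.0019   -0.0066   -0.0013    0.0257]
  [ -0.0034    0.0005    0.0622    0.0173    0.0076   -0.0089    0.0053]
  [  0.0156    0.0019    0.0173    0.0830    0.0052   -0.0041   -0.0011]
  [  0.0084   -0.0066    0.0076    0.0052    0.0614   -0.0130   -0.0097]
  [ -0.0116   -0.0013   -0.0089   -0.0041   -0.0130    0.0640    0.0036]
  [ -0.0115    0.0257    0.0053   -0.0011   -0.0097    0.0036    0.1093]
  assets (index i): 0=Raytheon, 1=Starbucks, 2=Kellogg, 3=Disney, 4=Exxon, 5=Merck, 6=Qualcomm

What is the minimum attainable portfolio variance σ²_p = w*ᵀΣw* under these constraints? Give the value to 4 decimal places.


0.0125

u=Σ⁻¹μ = [1.2310  1.1770  1.7447  1.8570  1.6014  3.0384  1.4757]
v=Σ⁻¹𝟙 = [10.3480  18.4448  15.1003  6.5254  20.5478  24.2148  6.2604]
a=μᵀu=1.654964  b=𝟙ᵀu=12.125202  c=𝟙ᵀv=101.441521  D=ac−b²=20.861590
λ₁=(c·0.143−b)/D = (101.441521·0.143−12.125202)/20.861590 = 0.114130
λ₂=(a−b·0.143)/D = (1.654964−12.125202·0.143)/20.861590 = -0.003784
w* = 0.114130·u + -0.003784·v:
  w_0 = 0.114130·1.2310 + -0.003784·10.3480 = 0.1013  (Raytheon)
  w_1 = 0.114130·1.1770 + -0.003784·18.4448 = 0.0645  (Starbucks)
  w_2 = 0.114130·1.7447 + -0.003784·15.1003 = 0.1420  (Kellogg)
  w_3 = 0.114130·1.8570 + -0.003784·6.5254 = 0.1872  (Disney)
  w_4 = 0.114130·1.6014 + -0.003784·20.5478 = 0.1050  (Exxon)
  w_5 = 0.114130·3.0384 + -0.003784·24.2148 = 0.2551  (Merck)
  w_6 = 0.114130·1.4757 + -0.003784·6.2604 = 0.1447  (Qualcomm)
Σw_i=1.0000  μᵀw=0.1430
σ²=wᵀΣw=λ₁·μ_p+λ₂ = 0.114130·0.143 + -0.003784 = 0.012537 ≈ 0.0125


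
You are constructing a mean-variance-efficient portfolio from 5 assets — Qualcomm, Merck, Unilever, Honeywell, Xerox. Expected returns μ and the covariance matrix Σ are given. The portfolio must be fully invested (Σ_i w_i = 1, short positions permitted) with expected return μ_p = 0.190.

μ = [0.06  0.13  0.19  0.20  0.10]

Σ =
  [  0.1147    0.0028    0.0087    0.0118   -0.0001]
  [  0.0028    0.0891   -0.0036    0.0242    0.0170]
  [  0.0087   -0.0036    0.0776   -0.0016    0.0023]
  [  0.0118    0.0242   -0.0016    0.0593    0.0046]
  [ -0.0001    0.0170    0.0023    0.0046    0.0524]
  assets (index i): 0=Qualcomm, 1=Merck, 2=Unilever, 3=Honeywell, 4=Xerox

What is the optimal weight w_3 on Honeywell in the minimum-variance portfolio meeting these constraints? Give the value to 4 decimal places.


x=Σ⁻¹μ = [0.0001  0.4401  2.4930  3.1533  1.3794]
y=Σ⁻¹𝟙 = [6.3842  5.0700  12.1979  12.6269  15.8074]
a=μᵀx=1.299490  b=𝟙ᵀx=7.465872  c=𝟙ᵀy=52.086408  D=ac−b²=11.946537
λ₁=(c·0.190−b)/D = (52.086408·0.190−7.465872)/11.946537 = 0.203452
λ₂=(a−b·0.190)/D = (1.299490−7.465872·0.190)/11.946537 = -0.009963
w* = 0.203452·x + -0.009963·y:
  w_0 = 0.203452·0.0001 + -0.009963·6.3842 = -0.0636  (Qualcomm)
  w_1 = 0.203452·0.4401 + -0.009963·5.0700 = 0.0390  (Merck)
  w_2 = 0.203452·2.4930 + -0.009963·12.1979 = 0.3857  (Unilever)
  w_3 = 0.203452·3.1533 + -0.009963·12.6269 = 0.5157  (Honeywell)
  w_4 = 0.203452·1.3794 + -0.009963·15.8074 = 0.1231  (Xerox)
Σw_i=1.0000  μᵀw=0.1900
σ²=wᵀΣw=λ₁·μ_p+λ₂ = 0.203452·0.190 + -0.009963 = 0.028693 ≈ 0.0287

0.5157


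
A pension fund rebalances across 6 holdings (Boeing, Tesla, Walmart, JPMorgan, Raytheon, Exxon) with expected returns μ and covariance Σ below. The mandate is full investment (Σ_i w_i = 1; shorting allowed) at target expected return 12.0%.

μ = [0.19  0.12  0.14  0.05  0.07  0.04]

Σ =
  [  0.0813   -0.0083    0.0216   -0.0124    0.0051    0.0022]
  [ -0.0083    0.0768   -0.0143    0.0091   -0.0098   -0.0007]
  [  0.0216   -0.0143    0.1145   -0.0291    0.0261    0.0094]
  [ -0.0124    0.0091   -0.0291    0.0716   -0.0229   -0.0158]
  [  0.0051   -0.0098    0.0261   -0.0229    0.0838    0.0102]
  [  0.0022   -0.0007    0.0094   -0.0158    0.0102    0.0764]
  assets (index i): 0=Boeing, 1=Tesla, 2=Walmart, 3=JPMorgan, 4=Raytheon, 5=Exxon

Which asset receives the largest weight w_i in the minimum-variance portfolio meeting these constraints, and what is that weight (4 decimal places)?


x=Σ⁻¹μ = [2.4155  1.9634  1.2006  1.7881  0.9638  0.5654]
y=Σ⁻¹𝟙 = [13.8908  15.3155  10.1161  26.7255  15.1955  15.0830]
a=μᵀx=1.042105  b=𝟙ᵀx=8.896652  c=𝟙ᵀy=96.326366  D=ac−b²=21.231756
λ₁=(c·0.120−b)/D = (96.326366·0.120−8.896652)/21.231756 = 0.125402
λ₂=(a−b·0.120)/D = (1.042105−8.896652·0.120)/21.231756 = -0.001201
w* = 0.125402·x + -0.001201·y:
  w_0 = 0.125402·2.4155 + -0.001201·13.8908 = 0.2862  (Boeing)
  w_1 = 0.125402·1.9634 + -0.001201·15.3155 = 0.2278  (Tesla)
  w_2 = 0.125402·1.2006 + -0.001201·10.1161 = 0.1384  (Walmart)
  w_3 = 0.125402·1.7881 + -0.001201·26.7255 = 0.1921  (JPMorgan)
  w_4 = 0.125402·0.9638 + -0.001201·15.1955 = 0.1026  (Raytheon)
  w_5 = 0.125402·0.5654 + -0.001201·15.0830 = 0.0528  (Exxon)
Σw_i=1.0000  μᵀw=0.1200
σ²=wᵀΣw=λ₁·μ_p+λ₂ = 0.125402·0.120 + -0.001201 = 0.013848 ≈ 0.0138

Boeing (0.2862)


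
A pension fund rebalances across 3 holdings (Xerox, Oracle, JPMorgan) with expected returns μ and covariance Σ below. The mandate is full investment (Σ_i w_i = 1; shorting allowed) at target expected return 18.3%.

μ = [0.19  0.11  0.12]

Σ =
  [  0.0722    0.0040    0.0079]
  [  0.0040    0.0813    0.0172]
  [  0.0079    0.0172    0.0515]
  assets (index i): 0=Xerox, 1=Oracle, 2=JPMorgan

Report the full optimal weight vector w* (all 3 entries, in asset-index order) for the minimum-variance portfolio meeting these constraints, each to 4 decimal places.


0.8991  -0.0064  0.1074

g=Σ⁻¹μ = [2.4003  0.8822  1.6673]
h=Σ⁻¹𝟙 = [11.7610  8.6030  14.7401]
a=μᵀg=0.753165  b=𝟙ᵀg=4.949729  c=𝟙ᵀh=35.104105  D=ac−b²=1.939359
λ₁=(c·0.183−b)/D = (35.104105·0.183−4.949729)/1.939359 = 0.760211
λ₂=(a−b·0.183)/D = (0.753165−4.949729·0.183)/1.939359 = -0.078704
w* = 0.760211·g + -0.078704·h:
  w_0 = 0.760211·2.4003 + -0.078704·11.7610 = 0.8991  (Xerox)
  w_1 = 0.760211·0.8822 + -0.078704·8.6030 = -0.0064  (Oracle)
  w_2 = 0.760211·1.6673 + -0.078704·14.7401 = 0.1074  (JPMorgan)
Σw_i=1.0000  μᵀw=0.1830
σ²=wᵀΣw=λ₁·μ_p+λ₂ = 0.760211·0.183 + -0.078704 = 0.060414 ≈ 0.0604


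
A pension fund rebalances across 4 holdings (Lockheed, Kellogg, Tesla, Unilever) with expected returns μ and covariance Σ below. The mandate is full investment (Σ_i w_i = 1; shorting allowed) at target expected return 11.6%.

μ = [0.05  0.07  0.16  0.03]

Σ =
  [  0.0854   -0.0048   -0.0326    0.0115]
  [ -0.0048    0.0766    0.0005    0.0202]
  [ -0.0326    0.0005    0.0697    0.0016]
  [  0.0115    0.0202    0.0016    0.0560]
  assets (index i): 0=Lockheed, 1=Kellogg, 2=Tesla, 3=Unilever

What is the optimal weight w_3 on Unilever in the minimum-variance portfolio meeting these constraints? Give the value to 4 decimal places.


-0.0687

g=Σ⁻¹μ = [1.9118  1.1041  3.1898  -0.3463]
h=Σ⁻¹𝟙 = [20.1620  11.8521  23.4910  8.7703]
a=μᵀg=0.672855  b=𝟙ᵀg=5.859423  c=𝟙ᵀh=64.275502  D=ac−b²=8.915265
λ₁=(c·0.116−b)/D = (64.275502·0.116−5.859423)/8.915265 = 0.179079
λ₂=(a−b·0.116)/D = (0.672855−5.859423·0.116)/8.915265 = -0.000767
w* = 0.179079·g + -0.000767·h:
  w_0 = 0.179079·1.9118 + -0.000767·20.1620 = 0.3269  (Lockheed)
  w_1 = 0.179079·1.1041 + -0.000767·11.8521 = 0.1886  (Kellogg)
  w_2 = 0.179079·3.1898 + -0.000767·23.4910 = 0.5532  (Tesla)
  w_3 = 0.179079·-0.3463 + -0.000767·8.7703 = -0.0687  (Unilever)
Σw_i=1.0000  μᵀw=0.1160
σ²=wᵀΣw=λ₁·μ_p+λ₂ = 0.179079·0.116 + -0.000767 = 0.020006 ≈ 0.0200


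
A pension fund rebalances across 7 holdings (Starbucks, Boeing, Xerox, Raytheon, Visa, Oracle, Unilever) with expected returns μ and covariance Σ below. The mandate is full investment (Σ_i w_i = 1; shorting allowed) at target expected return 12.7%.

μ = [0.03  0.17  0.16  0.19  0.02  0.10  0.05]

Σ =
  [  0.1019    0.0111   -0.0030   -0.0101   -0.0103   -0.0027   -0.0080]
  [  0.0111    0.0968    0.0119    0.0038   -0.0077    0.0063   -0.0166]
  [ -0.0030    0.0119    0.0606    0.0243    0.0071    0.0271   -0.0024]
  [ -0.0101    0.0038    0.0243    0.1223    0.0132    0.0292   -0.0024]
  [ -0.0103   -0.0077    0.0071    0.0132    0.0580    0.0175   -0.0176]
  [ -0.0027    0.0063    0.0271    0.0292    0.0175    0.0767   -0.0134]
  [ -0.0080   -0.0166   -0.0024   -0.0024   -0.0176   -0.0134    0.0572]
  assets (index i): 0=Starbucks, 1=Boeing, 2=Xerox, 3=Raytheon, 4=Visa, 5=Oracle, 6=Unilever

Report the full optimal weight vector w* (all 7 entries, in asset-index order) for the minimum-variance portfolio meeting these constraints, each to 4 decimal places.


0.0476  0.2426  0.2451  0.1557  0.0545  0.0345  0.2201

x=Σ⁻¹μ = [0.4802  1.7996  1.7277  1.0803  0.6809  0.3219  1.8663]
y=Σ⁻¹𝟙 = [14.5062  15.3861  7.3708  3.1084  28.4383  8.1359  35.0725]
a=μᵀx=0.941138  b=𝟙ᵀx=7.956726  c=𝟙ᵀy=112.018140  D=ac−b²=42.115007
λ₁=(c·0.127−b)/D = (112.018140·0.127−7.956726)/42.115007 = 0.148868
λ₂=(a−b·0.127)/D = (0.941138−7.956726·0.127)/42.115007 = -0.001647
w* = 0.148868·x + -0.001647·y:
  w_0 = 0.148868·0.4802 + -0.001647·14.5062 = 0.0476  (Starbucks)
  w_1 = 0.148868·1.7996 + -0.001647·15.3861 = 0.2426  (Boeing)
  w_2 = 0.148868·1.7277 + -0.001647·7.3708 = 0.2451  (Xerox)
  w_3 = 0.148868·1.0803 + -0.001647·3.1084 = 0.1557  (Raytheon)
  w_4 = 0.148868·0.6809 + -0.001647·28.4383 = 0.0545  (Visa)
  w_5 = 0.148868·0.3219 + -0.001647·8.1359 = 0.0345  (Oracle)
  w_6 = 0.148868·1.8663 + -0.001647·35.0725 = 0.2201  (Unilever)
Σw_i=1.0000  μᵀw=0.1270
σ²=wᵀΣw=λ₁·μ_p+λ₂ = 0.148868·0.127 + -0.001647 = 0.017259 ≈ 0.0173


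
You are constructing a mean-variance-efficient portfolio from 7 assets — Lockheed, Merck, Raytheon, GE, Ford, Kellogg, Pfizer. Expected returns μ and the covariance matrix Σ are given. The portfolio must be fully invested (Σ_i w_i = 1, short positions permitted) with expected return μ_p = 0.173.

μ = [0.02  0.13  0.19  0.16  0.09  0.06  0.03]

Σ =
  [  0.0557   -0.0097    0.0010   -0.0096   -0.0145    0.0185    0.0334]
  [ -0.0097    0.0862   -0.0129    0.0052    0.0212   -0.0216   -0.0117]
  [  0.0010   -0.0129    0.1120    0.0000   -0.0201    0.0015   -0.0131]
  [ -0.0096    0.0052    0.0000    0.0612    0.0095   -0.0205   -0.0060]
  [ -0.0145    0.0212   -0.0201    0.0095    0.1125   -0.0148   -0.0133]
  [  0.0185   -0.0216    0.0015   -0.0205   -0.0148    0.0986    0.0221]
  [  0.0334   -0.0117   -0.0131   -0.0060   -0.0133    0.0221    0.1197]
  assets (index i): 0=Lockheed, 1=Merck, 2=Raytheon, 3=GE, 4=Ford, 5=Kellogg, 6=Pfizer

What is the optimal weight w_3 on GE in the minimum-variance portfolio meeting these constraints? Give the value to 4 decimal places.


u=Σ⁻¹μ = [0.6161  1.9409  2.1092  2.9660  0.8966  1.5332  0.4645]
v=Σ⁻¹𝟙 = [18.8708  16.0688  13.1323  21.7000  11.4382  14.8705  5.7096]
a=μᵀu=1.326566  b=𝟙ᵀu=10.526451  c=𝟙ᵀv=101.790210  D=ac−b²=24.225300
λ₁=(c·0.173−b)/D = (101.790210·0.173−10.526451)/24.225300 = 0.292391
λ₂=(a−b·0.173)/D = (1.326566−10.526451·0.173)/24.225300 = -0.020413
w* = 0.292391·u + -0.020413·v:
  w_0 = 0.292391·0.6161 + -0.020413·18.8708 = -0.2051  (Lockheed)
  w_1 = 0.292391·1.9409 + -0.020413·16.0688 = 0.2395  (Merck)
  w_2 = 0.292391·2.1092 + -0.020413·13.1323 = 0.3486  (Raytheon)
  w_3 = 0.292391·2.9660 + -0.020413·21.7000 = 0.4243  (GE)
  w_4 = 0.292391·0.8966 + -0.020413·11.4382 = 0.0287  (Ford)
  w_5 = 0.292391·1.5332 + -0.020413·14.8705 = 0.1447  (Kellogg)
  w_6 = 0.292391·0.4645 + -0.020413·5.7096 = 0.0193  (Pfizer)
Σw_i=1.0000  μᵀw=0.1730
σ²=wᵀΣw=λ₁·μ_p+λ₂ = 0.292391·0.173 + -0.020413 = 0.030171 ≈ 0.0302

0.4243


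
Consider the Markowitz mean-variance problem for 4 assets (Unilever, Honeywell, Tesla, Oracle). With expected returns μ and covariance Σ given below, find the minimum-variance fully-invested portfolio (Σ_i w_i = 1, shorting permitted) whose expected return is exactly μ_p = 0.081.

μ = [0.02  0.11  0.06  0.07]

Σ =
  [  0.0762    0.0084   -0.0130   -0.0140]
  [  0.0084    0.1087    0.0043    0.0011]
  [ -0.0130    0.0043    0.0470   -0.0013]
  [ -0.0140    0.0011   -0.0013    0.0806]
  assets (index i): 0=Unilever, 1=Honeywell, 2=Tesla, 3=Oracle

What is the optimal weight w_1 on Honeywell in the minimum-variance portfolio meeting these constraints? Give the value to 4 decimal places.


0.3762

p=Σ⁻¹μ = [0.5784  0.9027  1.3811  0.9789]
q=Σ⁻¹𝟙 = [19.9387  6.4405  26.6507  16.2122]
a=μᵀp=0.262256  b=𝟙ᵀp=3.841129  c=𝟙ᵀq=69.242171  D=ac−b²=3.404904
λ₁=(c·0.081−b)/D = (69.242171·0.081−3.841129)/3.404904 = 0.519100
λ₂=(a−b·0.081)/D = (0.262256−3.841129·0.081)/3.404904 = -0.014354
w* = 0.519100·p + -0.014354·q:
  w_0 = 0.519100·0.5784 + -0.014354·19.9387 = 0.0141  (Unilever)
  w_1 = 0.519100·0.9027 + -0.014354·6.4405 = 0.3762  (Honeywell)
  w_2 = 0.519100·1.3811 + -0.014354·26.6507 = 0.3344  (Tesla)
  w_3 = 0.519100·0.9789 + -0.014354·16.2122 = 0.2754  (Oracle)
Σw_i=1.0000  μᵀw=0.0810
σ²=wᵀΣw=λ₁·μ_p+λ₂ = 0.519100·0.081 + -0.014354 = 0.027693 ≈ 0.0277


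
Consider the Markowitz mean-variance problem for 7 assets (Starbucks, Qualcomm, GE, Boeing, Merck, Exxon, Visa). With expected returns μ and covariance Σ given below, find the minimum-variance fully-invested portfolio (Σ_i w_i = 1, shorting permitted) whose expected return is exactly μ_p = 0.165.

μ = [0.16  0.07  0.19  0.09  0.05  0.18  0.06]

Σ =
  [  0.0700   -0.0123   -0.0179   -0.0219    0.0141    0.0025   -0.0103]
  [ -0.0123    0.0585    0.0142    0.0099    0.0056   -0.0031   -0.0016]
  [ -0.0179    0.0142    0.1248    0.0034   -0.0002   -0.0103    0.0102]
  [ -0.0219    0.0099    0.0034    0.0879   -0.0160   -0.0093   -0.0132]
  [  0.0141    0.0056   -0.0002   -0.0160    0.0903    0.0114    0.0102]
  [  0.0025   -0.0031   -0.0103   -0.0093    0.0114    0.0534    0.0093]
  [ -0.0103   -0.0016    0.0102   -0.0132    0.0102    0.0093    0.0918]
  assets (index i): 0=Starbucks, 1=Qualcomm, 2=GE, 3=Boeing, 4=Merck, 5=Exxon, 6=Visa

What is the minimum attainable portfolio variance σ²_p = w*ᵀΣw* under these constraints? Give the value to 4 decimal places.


0.0140

g=Σ⁻¹μ = [3.8062  1.3728  2.1136  2.2226  -0.3241  3.9933  0.8208]
h=Σ⁻¹𝟙 = [26.5647  17.7046  9.8513  20.7926  5.4282  20.5407  13.3935]
a=μᵀg=2.058531  b=𝟙ᵀg=14.005102  c=𝟙ᵀh=114.275613  D=ac−b²=39.097054
λ₁=(c·0.165−b)/D = (114.275613·0.165−14.005102)/39.097054 = 0.124060
λ₂=(a−b·0.165)/D = (2.058531−14.005102·0.165)/39.097054 = -0.006453
w* = 0.124060·g + -0.006453·h:
  w_0 = 0.124060·3.8062 + -0.006453·26.5647 = 0.3008  (Starbucks)
  w_1 = 0.124060·1.3728 + -0.006453·17.7046 = 0.0561  (Qualcomm)
  w_2 = 0.124060·2.1136 + -0.006453·9.8513 = 0.1986  (GE)
  w_3 = 0.124060·2.2226 + -0.006453·20.7926 = 0.1415  (Boeing)
  w_4 = 0.124060·-0.3241 + -0.006453·5.4282 = -0.0752  (Merck)
  w_5 = 0.124060·3.9933 + -0.006453·20.5407 = 0.3628  (Exxon)
  w_6 = 0.124060·0.8208 + -0.006453·13.3935 = 0.0154  (Visa)
Σw_i=1.0000  μᵀw=0.1650
σ²=wᵀΣw=λ₁·μ_p+λ₂ = 0.124060·0.165 + -0.006453 = 0.014016 ≈ 0.0140


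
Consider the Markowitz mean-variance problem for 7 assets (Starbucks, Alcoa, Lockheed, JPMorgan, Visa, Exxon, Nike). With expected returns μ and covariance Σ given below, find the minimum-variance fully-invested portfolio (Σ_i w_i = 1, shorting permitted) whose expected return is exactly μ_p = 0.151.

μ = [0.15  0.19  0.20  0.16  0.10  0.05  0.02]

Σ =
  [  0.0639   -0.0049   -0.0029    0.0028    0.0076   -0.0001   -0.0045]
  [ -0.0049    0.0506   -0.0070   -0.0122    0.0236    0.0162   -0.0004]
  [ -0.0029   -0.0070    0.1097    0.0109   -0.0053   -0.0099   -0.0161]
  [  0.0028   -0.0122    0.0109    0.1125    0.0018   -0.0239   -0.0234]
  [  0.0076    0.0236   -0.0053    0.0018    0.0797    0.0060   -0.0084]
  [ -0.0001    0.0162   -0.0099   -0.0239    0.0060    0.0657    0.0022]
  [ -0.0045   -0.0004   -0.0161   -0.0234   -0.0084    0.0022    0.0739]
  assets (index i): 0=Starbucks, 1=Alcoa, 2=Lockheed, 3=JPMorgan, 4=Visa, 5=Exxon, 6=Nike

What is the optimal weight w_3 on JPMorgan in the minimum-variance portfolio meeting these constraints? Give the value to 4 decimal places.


g=Σ⁻¹μ = [2.8596  4.7505  2.2761  2.1242  -0.2039  0.6749  1.5957]
h=Σ⁻¹𝟙 = [17.8644  19.0336  14.4642  17.7039  6.9356  17.7461  23.7397]
a=μᵀg=2.171903  b=𝟙ᵀg=14.077167  c=𝟙ᵀh=117.487522  D=ac−b²=57.004863
λ₁=(c·0.151−b)/D = (117.487522·0.151−14.077167)/57.004863 = 0.064266
λ₂=(a−b·0.151)/D = (2.171903−14.077167·0.151)/57.004863 = 0.000811
w* = 0.064266·g + 0.000811·h:
  w_0 = 0.064266·2.8596 + 0.000811·17.8644 = 0.1983  (Starbucks)
  w_1 = 0.064266·4.7505 + 0.000811·19.0336 = 0.3207  (Alcoa)
  w_2 = 0.064266·2.2761 + 0.000811·14.4642 = 0.1580  (Lockheed)
  w_3 = 0.064266·2.1242 + 0.000811·17.7039 = 0.1509  (JPMorgan)
  w_4 = 0.064266·-0.2039 + 0.000811·6.9356 = -0.0075  (Visa)
  w_5 = 0.064266·0.6749 + 0.000811·17.7461 = 0.0578  (Exxon)
  w_6 = 0.064266·1.5957 + 0.000811·23.7397 = 0.1218  (Nike)
Σw_i=1.0000  μᵀw=0.1510
σ²=wᵀΣw=λ₁·μ_p+λ₂ = 0.064266·0.151 + 0.000811 = 0.010515 ≈ 0.0105

0.1509


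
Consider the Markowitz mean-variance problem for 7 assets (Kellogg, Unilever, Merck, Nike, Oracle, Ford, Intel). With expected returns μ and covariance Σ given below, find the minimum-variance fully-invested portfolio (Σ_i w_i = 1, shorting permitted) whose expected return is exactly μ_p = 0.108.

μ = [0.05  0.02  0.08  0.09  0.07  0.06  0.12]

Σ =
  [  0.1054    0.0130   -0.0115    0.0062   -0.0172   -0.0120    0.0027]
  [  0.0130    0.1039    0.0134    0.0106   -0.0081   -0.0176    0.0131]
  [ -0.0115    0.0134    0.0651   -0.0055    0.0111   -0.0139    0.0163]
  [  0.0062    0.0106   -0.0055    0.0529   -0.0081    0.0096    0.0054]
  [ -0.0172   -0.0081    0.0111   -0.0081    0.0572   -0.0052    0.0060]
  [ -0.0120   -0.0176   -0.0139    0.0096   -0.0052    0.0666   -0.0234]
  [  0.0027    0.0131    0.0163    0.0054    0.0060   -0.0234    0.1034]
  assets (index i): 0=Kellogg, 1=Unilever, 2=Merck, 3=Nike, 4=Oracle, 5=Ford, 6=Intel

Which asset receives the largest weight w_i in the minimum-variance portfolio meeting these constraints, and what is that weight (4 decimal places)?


Nike (0.4053)

p=Σ⁻¹μ = [0.9307  -0.0029  1.3369  1.5482  1.4934  1.6369  1.1288]
q=Σ⁻¹𝟙 = [16.0477  9.1684  16.8799  14.7655  23.8836  26.8756  9.3547]
a=μᵀp=0.630977  b=𝟙ᵀp=8.071996  c=𝟙ᵀq=116.975452  D=ac−b²=8.651728
λ₁=(c·0.108−b)/D = (116.975452·0.108−8.071996)/8.651728 = 0.527219
λ₂=(a−b·0.108)/D = (0.630977−8.071996·0.108)/8.651728 = -0.027832
w* = 0.527219·p + -0.027832·q:
  w_0 = 0.527219·0.9307 + -0.027832·16.0477 = 0.0440  (Kellogg)
  w_1 = 0.527219·-0.0029 + -0.027832·9.1684 = -0.2567  (Unilever)
  w_2 = 0.527219·1.3369 + -0.027832·16.8799 = 0.2350  (Merck)
  w_3 = 0.527219·1.5482 + -0.027832·14.7655 = 0.4053  (Nike)
  w_4 = 0.527219·1.4934 + -0.027832·23.8836 = 0.1226  (Oracle)
  w_5 = 0.527219·1.6369 + -0.027832·26.8756 = 0.1150  (Ford)
  w_6 = 0.527219·1.1288 + -0.027832·9.3547 = 0.3347  (Intel)
Σw_i=1.0000  μᵀw=0.1080
σ²=wᵀΣw=λ₁·μ_p+λ₂ = 0.527219·0.108 + -0.027832 = 0.029107 ≈ 0.0291


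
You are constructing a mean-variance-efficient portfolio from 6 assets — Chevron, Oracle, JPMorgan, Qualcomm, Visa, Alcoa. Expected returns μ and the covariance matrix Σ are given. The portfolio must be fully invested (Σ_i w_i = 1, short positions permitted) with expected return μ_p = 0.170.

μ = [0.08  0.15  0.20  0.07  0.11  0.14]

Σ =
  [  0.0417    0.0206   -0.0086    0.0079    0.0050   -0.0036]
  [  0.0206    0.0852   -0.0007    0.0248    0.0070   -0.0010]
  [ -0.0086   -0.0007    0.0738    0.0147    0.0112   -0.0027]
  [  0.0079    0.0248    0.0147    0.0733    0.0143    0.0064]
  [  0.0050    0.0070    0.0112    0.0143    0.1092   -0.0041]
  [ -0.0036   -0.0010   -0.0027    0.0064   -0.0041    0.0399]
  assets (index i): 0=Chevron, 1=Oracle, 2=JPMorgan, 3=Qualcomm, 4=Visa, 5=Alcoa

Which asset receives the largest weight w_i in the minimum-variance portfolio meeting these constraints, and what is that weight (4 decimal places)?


Alcoa (0.4194)

p=Σ⁻¹μ = [2.2966  1.4984  3.2218  -0.9608  0.7593  4.2037]
q=Σ⁻¹𝟙 = [26.3179  4.6783  16.2730  2.1000  6.7980  29.0173]
a=μᵀp=1.657630  b=𝟙ᵀp=11.018993  c=𝟙ᵀq=85.184608  D=ac−b²=19.786325
λ₁=(c·0.170−b)/D = (85.184608·0.170−11.018993)/19.786325 = 0.174989
λ₂=(a−b·0.170)/D = (1.657630−11.018993·0.170)/19.786325 = -0.010896
w* = 0.174989·p + -0.010896·q:
  w_0 = 0.174989·2.2966 + -0.010896·26.3179 = 0.1151  (Chevron)
  w_1 = 0.174989·1.4984 + -0.010896·4.6783 = 0.2112  (Oracle)
  w_2 = 0.174989·3.2218 + -0.010896·16.2730 = 0.3865  (JPMorgan)
  w_3 = 0.174989·-0.9608 + -0.010896·2.1000 = -0.1910  (Qualcomm)
  w_4 = 0.174989·0.7593 + -0.010896·6.7980 = 0.0588  (Visa)
  w_5 = 0.174989·4.2037 + -0.010896·29.0173 = 0.4194  (Alcoa)
Σw_i=1.0000  μᵀw=0.1700
σ²=wᵀΣw=λ₁·μ_p+λ₂ = 0.174989·0.170 + -0.010896 = 0.018852 ≈ 0.0189


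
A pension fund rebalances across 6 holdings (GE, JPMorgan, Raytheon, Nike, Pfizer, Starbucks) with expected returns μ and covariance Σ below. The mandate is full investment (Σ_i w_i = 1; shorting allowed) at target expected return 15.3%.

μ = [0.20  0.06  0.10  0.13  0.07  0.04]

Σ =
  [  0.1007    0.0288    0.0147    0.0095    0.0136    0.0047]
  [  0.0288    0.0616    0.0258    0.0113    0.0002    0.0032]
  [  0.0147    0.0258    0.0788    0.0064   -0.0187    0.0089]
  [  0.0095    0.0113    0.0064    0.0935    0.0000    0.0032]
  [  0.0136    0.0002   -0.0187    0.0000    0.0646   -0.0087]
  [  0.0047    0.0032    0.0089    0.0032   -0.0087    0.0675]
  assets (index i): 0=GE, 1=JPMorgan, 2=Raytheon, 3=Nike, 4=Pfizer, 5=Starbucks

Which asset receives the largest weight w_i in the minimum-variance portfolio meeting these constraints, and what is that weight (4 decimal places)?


x=Σ⁻¹μ = [1.6796  -0.5913  1.2796  1.1889  1.1599  0.4281]
y=Σ⁻¹𝟙 = [1.5764  7.9756  12.3414  8.2137  20.7133  14.9800]
a=μᵀx=0.681288  b=𝟙ᵀx=5.144872  c=𝟙ᵀy=65.800408  D=ac−b²=18.359299
λ₁=(c·0.153−b)/D = (65.800408·0.153−5.144872)/18.359299 = 0.268125
λ₂=(a−b·0.153)/D = (0.681288−5.144872·0.153)/18.359299 = -0.005767
w* = 0.268125·x + -0.005767·y:
  w_0 = 0.268125·1.6796 + -0.005767·1.5764 = 0.4413  (GE)
  w_1 = 0.268125·-0.5913 + -0.005767·7.9756 = -0.2045  (JPMorgan)
  w_2 = 0.268125·1.2796 + -0.005767·12.3414 = 0.2719  (Raytheon)
  w_3 = 0.268125·1.1889 + -0.005767·8.2137 = 0.2714  (Nike)
  w_4 = 0.268125·1.1599 + -0.005767·20.7133 = 0.1915  (Pfizer)
  w_5 = 0.268125·0.4281 + -0.005767·14.9800 = 0.0284  (Starbucks)
Σw_i=1.0000  μᵀw=0.1530
σ²=wᵀΣw=λ₁·μ_p+λ₂ = 0.268125·0.153 + -0.005767 = 0.035256 ≈ 0.0353

GE (0.4413)


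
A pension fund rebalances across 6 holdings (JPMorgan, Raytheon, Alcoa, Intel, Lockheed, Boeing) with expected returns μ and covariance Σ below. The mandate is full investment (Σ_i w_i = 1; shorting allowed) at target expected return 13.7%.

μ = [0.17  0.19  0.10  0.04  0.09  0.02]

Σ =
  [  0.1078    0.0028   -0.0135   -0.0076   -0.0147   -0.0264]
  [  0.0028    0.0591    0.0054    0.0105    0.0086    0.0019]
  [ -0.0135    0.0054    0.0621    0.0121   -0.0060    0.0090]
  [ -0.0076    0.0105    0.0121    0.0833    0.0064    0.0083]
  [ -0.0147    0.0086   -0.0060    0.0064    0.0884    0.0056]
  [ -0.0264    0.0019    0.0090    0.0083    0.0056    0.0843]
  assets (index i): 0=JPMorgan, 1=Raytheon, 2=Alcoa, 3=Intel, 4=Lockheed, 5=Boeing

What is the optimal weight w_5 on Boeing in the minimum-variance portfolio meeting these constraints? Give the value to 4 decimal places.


u=Σ⁻¹μ = [2.0253  2.7767  1.8648  -0.1008  1.1843  0.5411]
v=Σ⁻¹𝟙 = [16.6281  11.0138  16.5964  7.4012  12.7428  13.4745]
a=μᵀu=1.171739  b=𝟙ᵀu=8.291439  c=𝟙ᵀv=77.856842  D=ac−b²=22.479957
λ₁=(c·0.137−b)/D = (77.856842·0.137−8.291439)/22.479957 = 0.105647
λ₂=(a−b·0.137)/D = (1.171739−8.291439·0.137)/22.479957 = 0.001593
w* = 0.105647·u + 0.001593·v:
  w_0 = 0.105647·2.0253 + 0.001593·16.6281 = 0.2405  (JPMorgan)
  w_1 = 0.105647·2.7767 + 0.001593·11.0138 = 0.3109  (Raytheon)
  w_2 = 0.105647·1.8648 + 0.001593·16.5964 = 0.2234  (Alcoa)
  w_3 = 0.105647·-0.1008 + 0.001593·7.4012 = 0.0011  (Intel)
  w_4 = 0.105647·1.1843 + 0.001593·12.7428 = 0.1454  (Lockheed)
  w_5 = 0.105647·0.5411 + 0.001593·13.4745 = 0.0786  (Boeing)
Σw_i=1.0000  μᵀw=0.1370
σ²=wᵀΣw=λ₁·μ_p+λ₂ = 0.105647·0.137 + 0.001593 = 0.016067 ≈ 0.0161

0.0786


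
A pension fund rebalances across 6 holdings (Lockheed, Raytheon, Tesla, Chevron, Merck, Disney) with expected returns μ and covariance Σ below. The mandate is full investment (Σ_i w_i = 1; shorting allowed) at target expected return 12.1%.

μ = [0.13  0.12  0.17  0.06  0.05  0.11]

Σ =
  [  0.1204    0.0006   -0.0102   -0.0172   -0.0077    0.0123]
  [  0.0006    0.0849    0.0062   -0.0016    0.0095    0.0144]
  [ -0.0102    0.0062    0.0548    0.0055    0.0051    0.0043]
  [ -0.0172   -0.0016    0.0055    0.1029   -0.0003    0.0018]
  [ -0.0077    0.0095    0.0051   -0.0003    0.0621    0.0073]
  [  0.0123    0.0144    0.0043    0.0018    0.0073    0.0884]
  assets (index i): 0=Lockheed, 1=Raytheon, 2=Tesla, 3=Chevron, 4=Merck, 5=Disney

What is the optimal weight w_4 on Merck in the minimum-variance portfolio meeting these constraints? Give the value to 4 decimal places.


p=Σ⁻¹μ = [1.3913  1.0205  3.0806  0.6564  0.4917  0.6807]
q=Σ⁻¹𝟙 = [11.4933  8.0434  16.5788  10.8114  14.2597  6.1987]
a=μᵀp=0.965887  b=𝟙ᵀp=7.321259  c=𝟙ᵀq=67.385264  D=ac−b²=11.485727
λ₁=(c·0.121−b)/D = (67.385264·0.121−7.321259)/11.485727 = 0.072469
λ₂=(a−b·0.121)/D = (0.965887−7.321259·0.121)/11.485727 = 0.006966
w* = 0.072469·p + 0.006966·q:
  w_0 = 0.072469·1.3913 + 0.006966·11.4933 = 0.1809  (Lockheed)
  w_1 = 0.072469·1.0205 + 0.006966·8.0434 = 0.1300  (Raytheon)
  w_2 = 0.072469·3.0806 + 0.006966·16.5788 = 0.3387  (Tesla)
  w_3 = 0.072469·0.6564 + 0.006966·10.8114 = 0.1229  (Chevron)
  w_4 = 0.072469·0.4917 + 0.006966·14.2597 = 0.1350  (Merck)
  w_5 = 0.072469·0.6807 + 0.006966·6.1987 = 0.0925  (Disney)
Σw_i=1.0000  μᵀw=0.1210
σ²=wᵀΣw=λ₁·μ_p+λ₂ = 0.072469·0.121 + 0.006966 = 0.015735 ≈ 0.0157

0.1350


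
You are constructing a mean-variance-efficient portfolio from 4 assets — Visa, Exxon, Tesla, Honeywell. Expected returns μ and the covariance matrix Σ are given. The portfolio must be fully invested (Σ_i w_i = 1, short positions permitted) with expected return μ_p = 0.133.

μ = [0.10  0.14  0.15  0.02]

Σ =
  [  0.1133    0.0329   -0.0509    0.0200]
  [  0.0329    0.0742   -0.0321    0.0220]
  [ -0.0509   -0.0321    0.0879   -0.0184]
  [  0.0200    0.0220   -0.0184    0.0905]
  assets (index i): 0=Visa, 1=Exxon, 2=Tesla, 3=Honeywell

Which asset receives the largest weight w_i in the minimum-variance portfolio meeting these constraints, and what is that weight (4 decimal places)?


g=Σ⁻¹μ = [1.7717  2.7312  3.7132  -0.0795]
h=Σ⁻¹𝟙 = [15.0325  16.0841  27.9435  9.4990]
a=μᵀg=1.114920  b=𝟙ᵀg=8.136524  c=𝟙ᵀh=68.559064  D=ac−b²=10.234883
λ₁=(c·0.133−b)/D = (68.559064·0.133−8.136524)/10.234883 = 0.095930
λ₂=(a−b·0.133)/D = (1.114920−8.136524·0.133)/10.234883 = 0.003201
w* = 0.095930·g + 0.003201·h:
  w_0 = 0.095930·1.7717 + 0.003201·15.0325 = 0.2181  (Visa)
  w_1 = 0.095930·2.7312 + 0.003201·16.0841 = 0.3135  (Exxon)
  w_2 = 0.095930·3.7132 + 0.003201·27.9435 = 0.4457  (Tesla)
  w_3 = 0.095930·-0.0795 + 0.003201·9.4990 = 0.0228  (Honeywell)
Σw_i=1.0000  μᵀw=0.1330
σ²=wᵀΣw=λ₁·μ_p+λ₂ = 0.095930·0.133 + 0.003201 = 0.015960 ≈ 0.0160

Tesla (0.4457)


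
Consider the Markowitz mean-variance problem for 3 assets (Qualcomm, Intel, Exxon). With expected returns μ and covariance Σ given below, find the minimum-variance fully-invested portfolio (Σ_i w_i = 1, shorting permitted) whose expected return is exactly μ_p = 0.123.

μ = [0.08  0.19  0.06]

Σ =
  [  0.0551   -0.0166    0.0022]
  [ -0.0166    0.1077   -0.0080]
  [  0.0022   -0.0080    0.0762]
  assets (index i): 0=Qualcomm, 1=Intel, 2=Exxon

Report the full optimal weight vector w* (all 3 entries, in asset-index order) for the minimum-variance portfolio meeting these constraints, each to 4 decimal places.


p=Σ⁻¹μ = [2.0624  2.1529  0.9539]
q=Σ⁻¹𝟙 = [21.7098  13.6660  13.9313]
a=μᵀp=0.631278  b=𝟙ᵀp=5.169207  c=𝟙ᵀq=49.307116  D=ac−b²=4.405790
λ₁=(c·0.123−b)/D = (49.307116·0.123−5.169207)/4.405790 = 0.203271
λ₂=(a−b·0.123)/D = (0.631278−5.169207·0.123)/4.405790 = -0.001029
w* = 0.203271·p + -0.001029·q:
  w_0 = 0.203271·2.0624 + -0.001029·21.7098 = 0.3969  (Qualcomm)
  w_1 = 0.203271·2.1529 + -0.001029·13.6660 = 0.4236  (Intel)
  w_2 = 0.203271·0.9539 + -0.001029·13.9313 = 0.1796  (Exxon)
Σw_i=1.0000  μᵀw=0.1230
σ²=wᵀΣw=λ₁·μ_p+λ₂ = 0.203271·0.123 + -0.001029 = 0.023973 ≈ 0.0240

0.3969  0.4236  0.1796


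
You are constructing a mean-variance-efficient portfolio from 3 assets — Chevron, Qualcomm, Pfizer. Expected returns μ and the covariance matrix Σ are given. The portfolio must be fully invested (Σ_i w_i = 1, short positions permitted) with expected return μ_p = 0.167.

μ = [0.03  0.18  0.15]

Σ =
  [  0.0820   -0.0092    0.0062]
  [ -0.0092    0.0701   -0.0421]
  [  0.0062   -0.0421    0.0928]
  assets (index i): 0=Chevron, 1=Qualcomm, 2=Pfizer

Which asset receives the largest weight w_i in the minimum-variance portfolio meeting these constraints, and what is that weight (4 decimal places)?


Qualcomm (0.5654)

u=Σ⁻¹μ = [0.6318  4.9428  3.8165]
v=Σ⁻¹𝟙 = [13.8050  30.2317  23.5686]
a=μᵀu=1.481134  b=𝟙ᵀu=9.391143  c=𝟙ᵀv=67.605247  D=ac−b²=11.938835
λ₁=(c·0.167−b)/D = (67.605247·0.167−9.391143)/11.938835 = 0.159055
λ₂=(a−b·0.167)/D = (1.481134−9.391143·0.167)/11.938835 = -0.007303
w* = 0.159055·u + -0.007303·v:
  w_0 = 0.159055·0.6318 + -0.007303·13.8050 = -0.0003  (Chevron)
  w_1 = 0.159055·4.9428 + -0.007303·30.2317 = 0.5654  (Qualcomm)
  w_2 = 0.159055·3.8165 + -0.007303·23.5686 = 0.4349  (Pfizer)
Σw_i=1.0000  μᵀw=0.1670
σ²=wᵀΣw=λ₁·μ_p+λ₂ = 0.159055·0.167 + -0.007303 = 0.019259 ≈ 0.0193
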